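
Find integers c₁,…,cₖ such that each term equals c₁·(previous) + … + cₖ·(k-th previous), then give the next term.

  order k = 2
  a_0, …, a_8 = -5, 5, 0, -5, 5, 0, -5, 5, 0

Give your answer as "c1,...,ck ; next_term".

-1,-1 ; -5

  a_2 = -1·5 + -1·-5 = 0
  a_3 = -1·0 + -1·5 = -5
  a_4 = -1·-5 + -1·0 = 5
  a_5 = -1·5 + -1·-5 = 0
  a_6 = -1·0 + -1·5 = -5
  a_7 = -1·-5 + -1·0 = 5
  a_8 = -1·5 + -1·-5 = 0
  a_9 = -1·0 + -1·5 = -5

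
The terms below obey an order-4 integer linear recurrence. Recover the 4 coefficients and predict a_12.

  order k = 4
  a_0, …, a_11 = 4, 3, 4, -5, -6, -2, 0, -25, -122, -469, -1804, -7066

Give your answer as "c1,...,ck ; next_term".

  a_4 = 4·-5 + -1·4 + 2·3 + 3·4 = -6
  a_5 = 4·-6 + -1·-5 + 2·4 + 3·3 = -2
  a_6 = 4·-2 + -1·-6 + 2·-5 + 3·4 = 0
  a_7 = 4·0 + -1·-2 + 2·-6 + 3·-5 = -25
  a_8 = 4·-25 + -1·0 + 2·-2 + 3·-6 = -122
  a_9 = 4·-122 + -1·-25 + 2·0 + 3·-2 = -469
  a_10 = 4·-469 + -1·-122 + 2·-25 + 3·0 = -1804
  a_11 = 4·-1804 + -1·-469 + 2·-122 + 3·-25 = -7066
  a_12 = 4·-7066 + -1·-1804 + 2·-469 + 3·-122 = -27764

4,-1,2,3 ; -27764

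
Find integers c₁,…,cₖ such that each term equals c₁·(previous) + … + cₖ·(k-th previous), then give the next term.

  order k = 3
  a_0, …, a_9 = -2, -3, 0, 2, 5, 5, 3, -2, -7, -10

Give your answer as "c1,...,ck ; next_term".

1,0,-1 ; -8

  a_3 = 1·0 + 0·-3 + -1·-2 = 2
  a_4 = 1·2 + 0·0 + -1·-3 = 5
  a_5 = 1·5 + 0·2 + -1·0 = 5
  a_6 = 1·5 + 0·5 + -1·2 = 3
  a_7 = 1·3 + 0·5 + -1·5 = -2
  a_8 = 1·-2 + 0·3 + -1·5 = -7
  a_9 = 1·-7 + 0·-2 + -1·3 = -10
  a_10 = 1·-10 + 0·-7 + -1·-2 = -8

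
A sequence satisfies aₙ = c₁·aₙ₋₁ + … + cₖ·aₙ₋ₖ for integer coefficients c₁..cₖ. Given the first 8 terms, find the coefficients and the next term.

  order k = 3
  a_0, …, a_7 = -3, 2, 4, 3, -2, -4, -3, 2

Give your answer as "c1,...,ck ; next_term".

0,0,-1 ; 4

  a_3 = 0·4 + 0·2 + -1·-3 = 3
  a_4 = 0·3 + 0·4 + -1·2 = -2
  a_5 = 0·-2 + 0·3 + -1·4 = -4
  a_6 = 0·-4 + 0·-2 + -1·3 = -3
  a_7 = 0·-3 + 0·-4 + -1·-2 = 2
  a_8 = 0·2 + 0·-3 + -1·-4 = 4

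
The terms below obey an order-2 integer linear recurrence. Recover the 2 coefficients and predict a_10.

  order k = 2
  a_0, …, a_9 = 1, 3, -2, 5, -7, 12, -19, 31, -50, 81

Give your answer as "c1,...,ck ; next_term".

-1,1 ; -131

  a_2 = -1·3 + 1·1 = -2
  a_3 = -1·-2 + 1·3 = 5
  a_4 = -1·5 + 1·-2 = -7
  a_5 = -1·-7 + 1·5 = 12
  a_6 = -1·12 + 1·-7 = -19
  a_7 = -1·-19 + 1·12 = 31
  a_8 = -1·31 + 1·-19 = -50
  a_9 = -1·-50 + 1·31 = 81
  a_10 = -1·81 + 1·-50 = -131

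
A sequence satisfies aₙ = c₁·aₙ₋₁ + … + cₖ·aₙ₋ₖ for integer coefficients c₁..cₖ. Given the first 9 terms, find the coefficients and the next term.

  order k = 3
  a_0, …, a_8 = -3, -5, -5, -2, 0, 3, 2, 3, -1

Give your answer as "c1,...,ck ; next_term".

0,1,-1 ; 1

  a_3 = 0·-5 + 1·-5 + -1·-3 = -2
  a_4 = 0·-2 + 1·-5 + -1·-5 = 0
  a_5 = 0·0 + 1·-2 + -1·-5 = 3
  a_6 = 0·3 + 1·0 + -1·-2 = 2
  a_7 = 0·2 + 1·3 + -1·0 = 3
  a_8 = 0·3 + 1·2 + -1·3 = -1
  a_9 = 0·-1 + 1·3 + -1·2 = 1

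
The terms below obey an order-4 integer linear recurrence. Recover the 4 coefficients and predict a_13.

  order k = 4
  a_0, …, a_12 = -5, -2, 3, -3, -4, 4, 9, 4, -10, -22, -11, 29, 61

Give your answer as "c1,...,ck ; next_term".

1,-2,0,-1 ; 25

  a_4 = 1·-3 + -2·3 + 0·-2 + -1·-5 = -4
  a_5 = 1·-4 + -2·-3 + 0·3 + -1·-2 = 4
  a_6 = 1·4 + -2·-4 + 0·-3 + -1·3 = 9
  a_7 = 1·9 + -2·4 + 0·-4 + -1·-3 = 4
  a_8 = 1·4 + -2·9 + 0·4 + -1·-4 = -10
  a_9 = 1·-10 + -2·4 + 0·9 + -1·4 = -22
  a_10 = 1·-22 + -2·-10 + 0·4 + -1·9 = -11
  a_11 = 1·-11 + -2·-22 + 0·-10 + -1·4 = 29
  a_12 = 1·29 + -2·-11 + 0·-22 + -1·-10 = 61
  a_13 = 1·61 + -2·29 + 0·-11 + -1·-22 = 25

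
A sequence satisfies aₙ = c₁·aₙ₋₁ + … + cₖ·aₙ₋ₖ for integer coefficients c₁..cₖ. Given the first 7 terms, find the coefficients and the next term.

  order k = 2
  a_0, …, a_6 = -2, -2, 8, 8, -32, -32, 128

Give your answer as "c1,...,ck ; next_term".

  a_2 = 0·-2 + -4·-2 = 8
  a_3 = 0·8 + -4·-2 = 8
  a_4 = 0·8 + -4·8 = -32
  a_5 = 0·-32 + -4·8 = -32
  a_6 = 0·-32 + -4·-32 = 128
  a_7 = 0·128 + -4·-32 = 128

0,-4 ; 128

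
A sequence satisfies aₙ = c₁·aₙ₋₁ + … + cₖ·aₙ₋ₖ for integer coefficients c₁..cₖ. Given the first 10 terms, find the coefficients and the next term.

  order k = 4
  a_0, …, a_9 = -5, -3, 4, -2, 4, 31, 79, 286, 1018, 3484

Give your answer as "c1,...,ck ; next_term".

  a_4 = 3·-2 + 1·4 + 3·-3 + -3·-5 = 4
  a_5 = 3·4 + 1·-2 + 3·4 + -3·-3 = 31
  a_6 = 3·31 + 1·4 + 3·-2 + -3·4 = 79
  a_7 = 3·79 + 1·31 + 3·4 + -3·-2 = 286
  a_8 = 3·286 + 1·79 + 3·31 + -3·4 = 1018
  a_9 = 3·1018 + 1·286 + 3·79 + -3·31 = 3484
  a_10 = 3·3484 + 1·1018 + 3·286 + -3·79 = 12091

3,1,3,-3 ; 12091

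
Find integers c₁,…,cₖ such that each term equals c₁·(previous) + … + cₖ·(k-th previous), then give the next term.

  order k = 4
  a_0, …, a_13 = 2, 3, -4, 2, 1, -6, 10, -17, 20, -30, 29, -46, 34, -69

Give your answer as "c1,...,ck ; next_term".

-1,2,3,1 ; 28

  a_4 = -1·2 + 2·-4 + 3·3 + 1·2 = 1
  a_5 = -1·1 + 2·2 + 3·-4 + 1·3 = -6
  a_6 = -1·-6 + 2·1 + 3·2 + 1·-4 = 10
  a_7 = -1·10 + 2·-6 + 3·1 + 1·2 = -17
  a_8 = -1·-17 + 2·10 + 3·-6 + 1·1 = 20
  a_9 = -1·20 + 2·-17 + 3·10 + 1·-6 = -30
  a_10 = -1·-30 + 2·20 + 3·-17 + 1·10 = 29
  a_11 = -1·29 + 2·-30 + 3·20 + 1·-17 = -46
  a_12 = -1·-46 + 2·29 + 3·-30 + 1·20 = 34
  a_13 = -1·34 + 2·-46 + 3·29 + 1·-30 = -69
  a_14 = -1·-69 + 2·34 + 3·-46 + 1·29 = 28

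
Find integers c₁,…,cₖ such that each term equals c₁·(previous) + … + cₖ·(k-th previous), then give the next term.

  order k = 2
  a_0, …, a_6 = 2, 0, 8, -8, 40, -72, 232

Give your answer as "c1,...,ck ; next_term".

  a_2 = -1·0 + 4·2 = 8
  a_3 = -1·8 + 4·0 = -8
  a_4 = -1·-8 + 4·8 = 40
  a_5 = -1·40 + 4·-8 = -72
  a_6 = -1·-72 + 4·40 = 232
  a_7 = -1·232 + 4·-72 = -520

-1,4 ; -520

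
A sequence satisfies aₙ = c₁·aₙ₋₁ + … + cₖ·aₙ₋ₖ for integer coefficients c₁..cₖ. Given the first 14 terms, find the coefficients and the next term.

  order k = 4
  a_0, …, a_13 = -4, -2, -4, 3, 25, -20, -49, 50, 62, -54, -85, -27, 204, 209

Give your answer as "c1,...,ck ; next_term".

  a_4 = -1·3 + -3·-4 + -2·-2 + -3·-4 = 25
  a_5 = -1·25 + -3·3 + -2·-4 + -3·-2 = -20
  a_6 = -1·-20 + -3·25 + -2·3 + -3·-4 = -49
  a_7 = -1·-49 + -3·-20 + -2·25 + -3·3 = 50
  a_8 = -1·50 + -3·-49 + -2·-20 + -3·25 = 62
  a_9 = -1·62 + -3·50 + -2·-49 + -3·-20 = -54
  a_10 = -1·-54 + -3·62 + -2·50 + -3·-49 = -85
  a_11 = -1·-85 + -3·-54 + -2·62 + -3·50 = -27
  a_12 = -1·-27 + -3·-85 + -2·-54 + -3·62 = 204
  a_13 = -1·204 + -3·-27 + -2·-85 + -3·-54 = 209
  a_14 = -1·209 + -3·204 + -2·-27 + -3·-85 = -512

-1,-3,-2,-3 ; -512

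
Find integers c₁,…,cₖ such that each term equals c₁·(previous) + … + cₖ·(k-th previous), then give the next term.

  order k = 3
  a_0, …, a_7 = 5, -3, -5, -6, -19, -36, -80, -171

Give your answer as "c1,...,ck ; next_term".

  a_3 = 1·-5 + 2·-3 + 1·5 = -6
  a_4 = 1·-6 + 2·-5 + 1·-3 = -19
  a_5 = 1·-19 + 2·-6 + 1·-5 = -36
  a_6 = 1·-36 + 2·-19 + 1·-6 = -80
  a_7 = 1·-80 + 2·-36 + 1·-19 = -171
  a_8 = 1·-171 + 2·-80 + 1·-36 = -367

1,2,1 ; -367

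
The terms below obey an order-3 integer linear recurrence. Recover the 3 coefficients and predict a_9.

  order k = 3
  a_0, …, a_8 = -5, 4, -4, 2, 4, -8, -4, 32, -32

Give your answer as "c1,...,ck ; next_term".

-2,-4,-2 ; -56

  a_3 = -2·-4 + -4·4 + -2·-5 = 2
  a_4 = -2·2 + -4·-4 + -2·4 = 4
  a_5 = -2·4 + -4·2 + -2·-4 = -8
  a_6 = -2·-8 + -4·4 + -2·2 = -4
  a_7 = -2·-4 + -4·-8 + -2·4 = 32
  a_8 = -2·32 + -4·-4 + -2·-8 = -32
  a_9 = -2·-32 + -4·32 + -2·-4 = -56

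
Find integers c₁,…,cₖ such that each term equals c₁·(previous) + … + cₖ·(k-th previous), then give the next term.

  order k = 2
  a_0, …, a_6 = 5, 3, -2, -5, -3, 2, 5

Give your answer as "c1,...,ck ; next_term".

1,-1 ; 3

  a_2 = 1·3 + -1·5 = -2
  a_3 = 1·-2 + -1·3 = -5
  a_4 = 1·-5 + -1·-2 = -3
  a_5 = 1·-3 + -1·-5 = 2
  a_6 = 1·2 + -1·-3 = 5
  a_7 = 1·5 + -1·2 = 3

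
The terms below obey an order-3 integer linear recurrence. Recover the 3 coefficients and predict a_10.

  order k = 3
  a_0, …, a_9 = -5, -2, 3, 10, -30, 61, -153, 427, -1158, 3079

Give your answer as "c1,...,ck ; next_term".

-3,-2,-3 ; -8202

  a_3 = -3·3 + -2·-2 + -3·-5 = 10
  a_4 = -3·10 + -2·3 + -3·-2 = -30
  a_5 = -3·-30 + -2·10 + -3·3 = 61
  a_6 = -3·61 + -2·-30 + -3·10 = -153
  a_7 = -3·-153 + -2·61 + -3·-30 = 427
  a_8 = -3·427 + -2·-153 + -3·61 = -1158
  a_9 = -3·-1158 + -2·427 + -3·-153 = 3079
  a_10 = -3·3079 + -2·-1158 + -3·427 = -8202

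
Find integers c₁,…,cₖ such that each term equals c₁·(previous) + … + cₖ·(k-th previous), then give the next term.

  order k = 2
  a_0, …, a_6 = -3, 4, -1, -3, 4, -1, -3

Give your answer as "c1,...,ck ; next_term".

-1,-1 ; 4

  a_2 = -1·4 + -1·-3 = -1
  a_3 = -1·-1 + -1·4 = -3
  a_4 = -1·-3 + -1·-1 = 4
  a_5 = -1·4 + -1·-3 = -1
  a_6 = -1·-1 + -1·4 = -3
  a_7 = -1·-3 + -1·-1 = 4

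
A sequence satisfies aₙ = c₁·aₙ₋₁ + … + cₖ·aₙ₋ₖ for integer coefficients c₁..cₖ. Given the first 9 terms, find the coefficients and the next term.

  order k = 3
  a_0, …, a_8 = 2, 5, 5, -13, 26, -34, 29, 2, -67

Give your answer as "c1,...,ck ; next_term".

  a_3 = -2·5 + -1·5 + 1·2 = -13
  a_4 = -2·-13 + -1·5 + 1·5 = 26
  a_5 = -2·26 + -1·-13 + 1·5 = -34
  a_6 = -2·-34 + -1·26 + 1·-13 = 29
  a_7 = -2·29 + -1·-34 + 1·26 = 2
  a_8 = -2·2 + -1·29 + 1·-34 = -67
  a_9 = -2·-67 + -1·2 + 1·29 = 161

-2,-1,1 ; 161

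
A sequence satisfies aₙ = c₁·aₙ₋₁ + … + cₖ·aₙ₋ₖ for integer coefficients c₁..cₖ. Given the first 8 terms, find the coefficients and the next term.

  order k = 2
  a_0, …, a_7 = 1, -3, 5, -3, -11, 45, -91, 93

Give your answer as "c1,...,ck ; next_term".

-3,-4 ; 85

  a_2 = -3·-3 + -4·1 = 5
  a_3 = -3·5 + -4·-3 = -3
  a_4 = -3·-3 + -4·5 = -11
  a_5 = -3·-11 + -4·-3 = 45
  a_6 = -3·45 + -4·-11 = -91
  a_7 = -3·-91 + -4·45 = 93
  a_8 = -3·93 + -4·-91 = 85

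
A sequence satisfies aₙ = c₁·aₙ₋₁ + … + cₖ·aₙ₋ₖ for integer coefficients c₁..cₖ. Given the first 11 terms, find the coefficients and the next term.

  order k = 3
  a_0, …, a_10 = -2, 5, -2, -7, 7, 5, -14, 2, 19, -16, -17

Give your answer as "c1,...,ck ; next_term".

  a_3 = 0·-2 + -1·5 + 1·-2 = -7
  a_4 = 0·-7 + -1·-2 + 1·5 = 7
  a_5 = 0·7 + -1·-7 + 1·-2 = 5
  a_6 = 0·5 + -1·7 + 1·-7 = -14
  a_7 = 0·-14 + -1·5 + 1·7 = 2
  a_8 = 0·2 + -1·-14 + 1·5 = 19
  a_9 = 0·19 + -1·2 + 1·-14 = -16
  a_10 = 0·-16 + -1·19 + 1·2 = -17
  a_11 = 0·-17 + -1·-16 + 1·19 = 35

0,-1,1 ; 35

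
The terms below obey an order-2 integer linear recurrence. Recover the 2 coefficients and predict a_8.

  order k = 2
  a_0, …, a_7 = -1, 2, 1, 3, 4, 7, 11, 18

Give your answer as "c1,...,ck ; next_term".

1,1 ; 29

  a_2 = 1·2 + 1·-1 = 1
  a_3 = 1·1 + 1·2 = 3
  a_4 = 1·3 + 1·1 = 4
  a_5 = 1·4 + 1·3 = 7
  a_6 = 1·7 + 1·4 = 11
  a_7 = 1·11 + 1·7 = 18
  a_8 = 1·18 + 1·11 = 29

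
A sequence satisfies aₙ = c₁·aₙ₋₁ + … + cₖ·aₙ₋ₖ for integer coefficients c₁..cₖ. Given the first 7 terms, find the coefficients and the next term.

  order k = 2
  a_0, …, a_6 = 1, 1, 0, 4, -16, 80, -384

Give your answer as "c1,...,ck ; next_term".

-4,4 ; 1856

  a_2 = -4·1 + 4·1 = 0
  a_3 = -4·0 + 4·1 = 4
  a_4 = -4·4 + 4·0 = -16
  a_5 = -4·-16 + 4·4 = 80
  a_6 = -4·80 + 4·-16 = -384
  a_7 = -4·-384 + 4·80 = 1856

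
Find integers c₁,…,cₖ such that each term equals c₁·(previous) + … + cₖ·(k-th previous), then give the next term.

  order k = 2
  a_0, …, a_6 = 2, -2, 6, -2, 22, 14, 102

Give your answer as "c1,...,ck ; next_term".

1,4 ; 158

  a_2 = 1·-2 + 4·2 = 6
  a_3 = 1·6 + 4·-2 = -2
  a_4 = 1·-2 + 4·6 = 22
  a_5 = 1·22 + 4·-2 = 14
  a_6 = 1·14 + 4·22 = 102
  a_7 = 1·102 + 4·14 = 158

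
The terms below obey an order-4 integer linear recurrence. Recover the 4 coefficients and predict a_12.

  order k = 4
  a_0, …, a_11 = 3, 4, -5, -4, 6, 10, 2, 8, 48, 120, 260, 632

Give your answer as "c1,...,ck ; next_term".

2,0,2,2 ; 1600

  a_4 = 2·-4 + 0·-5 + 2·4 + 2·3 = 6
  a_5 = 2·6 + 0·-4 + 2·-5 + 2·4 = 10
  a_6 = 2·10 + 0·6 + 2·-4 + 2·-5 = 2
  a_7 = 2·2 + 0·10 + 2·6 + 2·-4 = 8
  a_8 = 2·8 + 0·2 + 2·10 + 2·6 = 48
  a_9 = 2·48 + 0·8 + 2·2 + 2·10 = 120
  a_10 = 2·120 + 0·48 + 2·8 + 2·2 = 260
  a_11 = 2·260 + 0·120 + 2·48 + 2·8 = 632
  a_12 = 2·632 + 0·260 + 2·120 + 2·48 = 1600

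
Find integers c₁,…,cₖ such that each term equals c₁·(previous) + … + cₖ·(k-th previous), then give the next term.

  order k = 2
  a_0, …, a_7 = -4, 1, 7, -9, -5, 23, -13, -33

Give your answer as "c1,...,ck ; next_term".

-1,-2 ; 59

  a_2 = -1·1 + -2·-4 = 7
  a_3 = -1·7 + -2·1 = -9
  a_4 = -1·-9 + -2·7 = -5
  a_5 = -1·-5 + -2·-9 = 23
  a_6 = -1·23 + -2·-5 = -13
  a_7 = -1·-13 + -2·23 = -33
  a_8 = -1·-33 + -2·-13 = 59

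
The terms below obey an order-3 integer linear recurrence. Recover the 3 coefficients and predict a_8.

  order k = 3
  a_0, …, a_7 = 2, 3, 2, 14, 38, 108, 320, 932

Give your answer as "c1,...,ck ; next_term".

  a_3 = 2·2 + 2·3 + 2·2 = 14
  a_4 = 2·14 + 2·2 + 2·3 = 38
  a_5 = 2·38 + 2·14 + 2·2 = 108
  a_6 = 2·108 + 2·38 + 2·14 = 320
  a_7 = 2·320 + 2·108 + 2·38 = 932
  a_8 = 2·932 + 2·320 + 2·108 = 2720

2,2,2 ; 2720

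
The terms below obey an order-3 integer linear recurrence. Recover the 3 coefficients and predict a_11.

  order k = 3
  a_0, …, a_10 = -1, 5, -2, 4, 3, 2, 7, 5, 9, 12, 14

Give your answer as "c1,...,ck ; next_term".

  a_3 = 0·-2 + 1·5 + 1·-1 = 4
  a_4 = 0·4 + 1·-2 + 1·5 = 3
  a_5 = 0·3 + 1·4 + 1·-2 = 2
  a_6 = 0·2 + 1·3 + 1·4 = 7
  a_7 = 0·7 + 1·2 + 1·3 = 5
  a_8 = 0·5 + 1·7 + 1·2 = 9
  a_9 = 0·9 + 1·5 + 1·7 = 12
  a_10 = 0·12 + 1·9 + 1·5 = 14
  a_11 = 0·14 + 1·12 + 1·9 = 21

0,1,1 ; 21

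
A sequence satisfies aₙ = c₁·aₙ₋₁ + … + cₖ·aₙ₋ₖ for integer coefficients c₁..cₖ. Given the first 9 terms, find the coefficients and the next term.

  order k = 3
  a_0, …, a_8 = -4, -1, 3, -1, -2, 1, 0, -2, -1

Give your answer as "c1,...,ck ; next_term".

  a_3 = 1·3 + 0·-1 + 1·-4 = -1
  a_4 = 1·-1 + 0·3 + 1·-1 = -2
  a_5 = 1·-2 + 0·-1 + 1·3 = 1
  a_6 = 1·1 + 0·-2 + 1·-1 = 0
  a_7 = 1·0 + 0·1 + 1·-2 = -2
  a_8 = 1·-2 + 0·0 + 1·1 = -1
  a_9 = 1·-1 + 0·-2 + 1·0 = -1

1,0,1 ; -1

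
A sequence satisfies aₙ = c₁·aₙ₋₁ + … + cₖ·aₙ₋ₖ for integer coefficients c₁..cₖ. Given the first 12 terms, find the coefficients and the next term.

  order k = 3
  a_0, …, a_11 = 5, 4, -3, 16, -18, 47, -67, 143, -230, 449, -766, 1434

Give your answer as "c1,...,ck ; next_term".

-1,2,1 ; -2517

  a_3 = -1·-3 + 2·4 + 1·5 = 16
  a_4 = -1·16 + 2·-3 + 1·4 = -18
  a_5 = -1·-18 + 2·16 + 1·-3 = 47
  a_6 = -1·47 + 2·-18 + 1·16 = -67
  a_7 = -1·-67 + 2·47 + 1·-18 = 143
  a_8 = -1·143 + 2·-67 + 1·47 = -230
  a_9 = -1·-230 + 2·143 + 1·-67 = 449
  a_10 = -1·449 + 2·-230 + 1·143 = -766
  a_11 = -1·-766 + 2·449 + 1·-230 = 1434
  a_12 = -1·1434 + 2·-766 + 1·449 = -2517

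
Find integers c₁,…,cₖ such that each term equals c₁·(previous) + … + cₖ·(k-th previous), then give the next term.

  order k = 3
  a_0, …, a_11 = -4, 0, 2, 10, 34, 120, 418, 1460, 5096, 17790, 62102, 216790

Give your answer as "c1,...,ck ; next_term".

3,2,-1 ; 756784

  a_3 = 3·2 + 2·0 + -1·-4 = 10
  a_4 = 3·10 + 2·2 + -1·0 = 34
  a_5 = 3·34 + 2·10 + -1·2 = 120
  a_6 = 3·120 + 2·34 + -1·10 = 418
  a_7 = 3·418 + 2·120 + -1·34 = 1460
  a_8 = 3·1460 + 2·418 + -1·120 = 5096
  a_9 = 3·5096 + 2·1460 + -1·418 = 17790
  a_10 = 3·17790 + 2·5096 + -1·1460 = 62102
  a_11 = 3·62102 + 2·17790 + -1·5096 = 216790
  a_12 = 3·216790 + 2·62102 + -1·17790 = 756784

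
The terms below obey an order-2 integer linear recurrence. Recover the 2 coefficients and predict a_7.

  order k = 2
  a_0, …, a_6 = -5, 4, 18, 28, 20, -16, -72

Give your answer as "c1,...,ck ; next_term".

  a_2 = 2·4 + -2·-5 = 18
  a_3 = 2·18 + -2·4 = 28
  a_4 = 2·28 + -2·18 = 20
  a_5 = 2·20 + -2·28 = -16
  a_6 = 2·-16 + -2·20 = -72
  a_7 = 2·-72 + -2·-16 = -112

2,-2 ; -112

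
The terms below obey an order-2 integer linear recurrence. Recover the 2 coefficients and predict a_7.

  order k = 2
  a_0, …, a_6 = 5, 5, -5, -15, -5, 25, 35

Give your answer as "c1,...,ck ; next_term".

1,-2 ; -15

  a_2 = 1·5 + -2·5 = -5
  a_3 = 1·-5 + -2·5 = -15
  a_4 = 1·-15 + -2·-5 = -5
  a_5 = 1·-5 + -2·-15 = 25
  a_6 = 1·25 + -2·-5 = 35
  a_7 = 1·35 + -2·25 = -15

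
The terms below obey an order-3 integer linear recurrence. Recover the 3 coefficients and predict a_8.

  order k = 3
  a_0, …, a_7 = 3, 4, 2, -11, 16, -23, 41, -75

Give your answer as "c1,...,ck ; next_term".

  a_3 = -2·2 + -1·4 + -1·3 = -11
  a_4 = -2·-11 + -1·2 + -1·4 = 16
  a_5 = -2·16 + -1·-11 + -1·2 = -23
  a_6 = -2·-23 + -1·16 + -1·-11 = 41
  a_7 = -2·41 + -1·-23 + -1·16 = -75
  a_8 = -2·-75 + -1·41 + -1·-23 = 132

-2,-1,-1 ; 132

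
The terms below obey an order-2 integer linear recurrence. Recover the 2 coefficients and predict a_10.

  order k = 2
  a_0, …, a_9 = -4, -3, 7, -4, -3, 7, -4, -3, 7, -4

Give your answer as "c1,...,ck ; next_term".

  a_2 = -1·-3 + -1·-4 = 7
  a_3 = -1·7 + -1·-3 = -4
  a_4 = -1·-4 + -1·7 = -3
  a_5 = -1·-3 + -1·-4 = 7
  a_6 = -1·7 + -1·-3 = -4
  a_7 = -1·-4 + -1·7 = -3
  a_8 = -1·-3 + -1·-4 = 7
  a_9 = -1·7 + -1·-3 = -4
  a_10 = -1·-4 + -1·7 = -3

-1,-1 ; -3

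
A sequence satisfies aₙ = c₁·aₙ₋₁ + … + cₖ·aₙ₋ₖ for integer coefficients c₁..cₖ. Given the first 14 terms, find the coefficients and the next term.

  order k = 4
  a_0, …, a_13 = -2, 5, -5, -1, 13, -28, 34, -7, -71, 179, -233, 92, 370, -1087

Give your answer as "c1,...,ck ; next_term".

  a_4 = -2·-1 + -3·-5 + -2·5 + -3·-2 = 13
  a_5 = -2·13 + -3·-1 + -2·-5 + -3·5 = -28
  a_6 = -2·-28 + -3·13 + -2·-1 + -3·-5 = 34
  a_7 = -2·34 + -3·-28 + -2·13 + -3·-1 = -7
  a_8 = -2·-7 + -3·34 + -2·-28 + -3·13 = -71
  a_9 = -2·-71 + -3·-7 + -2·34 + -3·-28 = 179
  a_10 = -2·179 + -3·-71 + -2·-7 + -3·34 = -233
  a_11 = -2·-233 + -3·179 + -2·-71 + -3·-7 = 92
  a_12 = -2·92 + -3·-233 + -2·179 + -3·-71 = 370
  a_13 = -2·370 + -3·92 + -2·-233 + -3·179 = -1087
  a_14 = -2·-1087 + -3·370 + -2·92 + -3·-233 = 1579

-2,-3,-2,-3 ; 1579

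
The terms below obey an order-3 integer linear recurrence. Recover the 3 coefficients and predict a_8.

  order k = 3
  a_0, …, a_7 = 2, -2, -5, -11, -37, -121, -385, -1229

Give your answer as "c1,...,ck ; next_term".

  a_3 = 3·-5 + 0·-2 + 2·2 = -11
  a_4 = 3·-11 + 0·-5 + 2·-2 = -37
  a_5 = 3·-37 + 0·-11 + 2·-5 = -121
  a_6 = 3·-121 + 0·-37 + 2·-11 = -385
  a_7 = 3·-385 + 0·-121 + 2·-37 = -1229
  a_8 = 3·-1229 + 0·-385 + 2·-121 = -3929

3,0,2 ; -3929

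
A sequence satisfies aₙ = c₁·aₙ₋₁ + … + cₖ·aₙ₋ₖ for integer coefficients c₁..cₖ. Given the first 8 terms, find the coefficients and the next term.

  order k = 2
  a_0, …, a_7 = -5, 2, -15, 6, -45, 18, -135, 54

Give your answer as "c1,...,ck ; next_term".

  a_2 = 0·2 + 3·-5 = -15
  a_3 = 0·-15 + 3·2 = 6
  a_4 = 0·6 + 3·-15 = -45
  a_5 = 0·-45 + 3·6 = 18
  a_6 = 0·18 + 3·-45 = -135
  a_7 = 0·-135 + 3·18 = 54
  a_8 = 0·54 + 3·-135 = -405

0,3 ; -405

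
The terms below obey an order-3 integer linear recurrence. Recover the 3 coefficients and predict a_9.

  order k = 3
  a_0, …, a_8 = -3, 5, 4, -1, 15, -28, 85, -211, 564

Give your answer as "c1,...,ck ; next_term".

-2,2,1 ; -1465

  a_3 = -2·4 + 2·5 + 1·-3 = -1
  a_4 = -2·-1 + 2·4 + 1·5 = 15
  a_5 = -2·15 + 2·-1 + 1·4 = -28
  a_6 = -2·-28 + 2·15 + 1·-1 = 85
  a_7 = -2·85 + 2·-28 + 1·15 = -211
  a_8 = -2·-211 + 2·85 + 1·-28 = 564
  a_9 = -2·564 + 2·-211 + 1·85 = -1465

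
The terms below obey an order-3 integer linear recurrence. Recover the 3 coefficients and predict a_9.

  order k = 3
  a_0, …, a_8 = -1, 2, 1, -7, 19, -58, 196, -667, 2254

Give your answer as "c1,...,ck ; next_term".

-4,-3,-3 ; -7603

  a_3 = -4·1 + -3·2 + -3·-1 = -7
  a_4 = -4·-7 + -3·1 + -3·2 = 19
  a_5 = -4·19 + -3·-7 + -3·1 = -58
  a_6 = -4·-58 + -3·19 + -3·-7 = 196
  a_7 = -4·196 + -3·-58 + -3·19 = -667
  a_8 = -4·-667 + -3·196 + -3·-58 = 2254
  a_9 = -4·2254 + -3·-667 + -3·196 = -7603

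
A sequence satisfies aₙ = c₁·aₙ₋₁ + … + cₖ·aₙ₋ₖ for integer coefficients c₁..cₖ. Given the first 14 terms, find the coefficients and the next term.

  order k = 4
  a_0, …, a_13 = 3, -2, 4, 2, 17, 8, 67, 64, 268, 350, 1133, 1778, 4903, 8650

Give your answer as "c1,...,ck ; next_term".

0,3,2,3 ; 21664

  a_4 = 0·2 + 3·4 + 2·-2 + 3·3 = 17
  a_5 = 0·17 + 3·2 + 2·4 + 3·-2 = 8
  a_6 = 0·8 + 3·17 + 2·2 + 3·4 = 67
  a_7 = 0·67 + 3·8 + 2·17 + 3·2 = 64
  a_8 = 0·64 + 3·67 + 2·8 + 3·17 = 268
  a_9 = 0·268 + 3·64 + 2·67 + 3·8 = 350
  a_10 = 0·350 + 3·268 + 2·64 + 3·67 = 1133
  a_11 = 0·1133 + 3·350 + 2·268 + 3·64 = 1778
  a_12 = 0·1778 + 3·1133 + 2·350 + 3·268 = 4903
  a_13 = 0·4903 + 3·1778 + 2·1133 + 3·350 = 8650
  a_14 = 0·8650 + 3·4903 + 2·1778 + 3·1133 = 21664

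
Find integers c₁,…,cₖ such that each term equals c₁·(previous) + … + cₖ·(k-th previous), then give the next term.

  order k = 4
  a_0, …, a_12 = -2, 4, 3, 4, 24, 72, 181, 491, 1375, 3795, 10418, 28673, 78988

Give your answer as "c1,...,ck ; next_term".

  a_4 = 3·4 + -2·3 + 4·4 + -1·-2 = 24
  a_5 = 3·24 + -2·4 + 4·3 + -1·4 = 72
  a_6 = 3·72 + -2·24 + 4·4 + -1·3 = 181
  a_7 = 3·181 + -2·72 + 4·24 + -1·4 = 491
  a_8 = 3·491 + -2·181 + 4·72 + -1·24 = 1375
  a_9 = 3·1375 + -2·491 + 4·181 + -1·72 = 3795
  a_10 = 3·3795 + -2·1375 + 4·491 + -1·181 = 10418
  a_11 = 3·10418 + -2·3795 + 4·1375 + -1·491 = 28673
  a_12 = 3·28673 + -2·10418 + 4·3795 + -1·1375 = 78988
  a_13 = 3·78988 + -2·28673 + 4·10418 + -1·3795 = 217495

3,-2,4,-1 ; 217495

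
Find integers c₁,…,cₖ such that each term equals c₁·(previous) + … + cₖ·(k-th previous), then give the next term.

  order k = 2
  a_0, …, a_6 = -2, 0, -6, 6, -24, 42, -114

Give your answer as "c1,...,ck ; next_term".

-1,3 ; 240

  a_2 = -1·0 + 3·-2 = -6
  a_3 = -1·-6 + 3·0 = 6
  a_4 = -1·6 + 3·-6 = -24
  a_5 = -1·-24 + 3·6 = 42
  a_6 = -1·42 + 3·-24 = -114
  a_7 = -1·-114 + 3·42 = 240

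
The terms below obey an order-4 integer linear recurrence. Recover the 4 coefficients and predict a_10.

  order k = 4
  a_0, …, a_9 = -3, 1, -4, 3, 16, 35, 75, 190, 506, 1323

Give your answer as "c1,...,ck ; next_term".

3,-2,2,1 ; 3412

  a_4 = 3·3 + -2·-4 + 2·1 + 1·-3 = 16
  a_5 = 3·16 + -2·3 + 2·-4 + 1·1 = 35
  a_6 = 3·35 + -2·16 + 2·3 + 1·-4 = 75
  a_7 = 3·75 + -2·35 + 2·16 + 1·3 = 190
  a_8 = 3·190 + -2·75 + 2·35 + 1·16 = 506
  a_9 = 3·506 + -2·190 + 2·75 + 1·35 = 1323
  a_10 = 3·1323 + -2·506 + 2·190 + 1·75 = 3412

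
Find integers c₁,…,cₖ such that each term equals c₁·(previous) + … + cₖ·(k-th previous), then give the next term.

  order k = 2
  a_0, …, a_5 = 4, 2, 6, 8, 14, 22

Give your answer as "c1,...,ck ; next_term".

  a_2 = 1·2 + 1·4 = 6
  a_3 = 1·6 + 1·2 = 8
  a_4 = 1·8 + 1·6 = 14
  a_5 = 1·14 + 1·8 = 22
  a_6 = 1·22 + 1·14 = 36

1,1 ; 36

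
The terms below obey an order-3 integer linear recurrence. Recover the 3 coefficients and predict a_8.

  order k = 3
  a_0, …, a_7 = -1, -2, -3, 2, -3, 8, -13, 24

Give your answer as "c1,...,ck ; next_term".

  a_3 = -1·-3 + 1·-2 + -1·-1 = 2
  a_4 = -1·2 + 1·-3 + -1·-2 = -3
  a_5 = -1·-3 + 1·2 + -1·-3 = 8
  a_6 = -1·8 + 1·-3 + -1·2 = -13
  a_7 = -1·-13 + 1·8 + -1·-3 = 24
  a_8 = -1·24 + 1·-13 + -1·8 = -45

-1,1,-1 ; -45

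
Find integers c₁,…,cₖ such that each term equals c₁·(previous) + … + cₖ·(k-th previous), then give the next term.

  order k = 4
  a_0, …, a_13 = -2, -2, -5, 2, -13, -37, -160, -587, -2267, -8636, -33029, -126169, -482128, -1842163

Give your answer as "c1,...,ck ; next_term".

3,3,0,2 ; -7038931

  a_4 = 3·2 + 3·-5 + 0·-2 + 2·-2 = -13
  a_5 = 3·-13 + 3·2 + 0·-5 + 2·-2 = -37
  a_6 = 3·-37 + 3·-13 + 0·2 + 2·-5 = -160
  a_7 = 3·-160 + 3·-37 + 0·-13 + 2·2 = -587
  a_8 = 3·-587 + 3·-160 + 0·-37 + 2·-13 = -2267
  a_9 = 3·-2267 + 3·-587 + 0·-160 + 2·-37 = -8636
  a_10 = 3·-8636 + 3·-2267 + 0·-587 + 2·-160 = -33029
  a_11 = 3·-33029 + 3·-8636 + 0·-2267 + 2·-587 = -126169
  a_12 = 3·-126169 + 3·-33029 + 0·-8636 + 2·-2267 = -482128
  a_13 = 3·-482128 + 3·-126169 + 0·-33029 + 2·-8636 = -1842163
  a_14 = 3·-1842163 + 3·-482128 + 0·-126169 + 2·-33029 = -7038931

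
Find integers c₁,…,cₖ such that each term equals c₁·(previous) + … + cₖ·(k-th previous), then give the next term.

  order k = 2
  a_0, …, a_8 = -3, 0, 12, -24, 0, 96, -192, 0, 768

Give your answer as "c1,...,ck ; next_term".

  a_2 = -2·0 + -4·-3 = 12
  a_3 = -2·12 + -4·0 = -24
  a_4 = -2·-24 + -4·12 = 0
  a_5 = -2·0 + -4·-24 = 96
  a_6 = -2·96 + -4·0 = -192
  a_7 = -2·-192 + -4·96 = 0
  a_8 = -2·0 + -4·-192 = 768
  a_9 = -2·768 + -4·0 = -1536

-2,-4 ; -1536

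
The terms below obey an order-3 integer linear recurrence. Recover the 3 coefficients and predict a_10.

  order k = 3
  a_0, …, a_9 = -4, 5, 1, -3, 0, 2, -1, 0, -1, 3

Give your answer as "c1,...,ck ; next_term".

  a_3 = -2·1 + -1·5 + -1·-4 = -3
  a_4 = -2·-3 + -1·1 + -1·5 = 0
  a_5 = -2·0 + -1·-3 + -1·1 = 2
  a_6 = -2·2 + -1·0 + -1·-3 = -1
  a_7 = -2·-1 + -1·2 + -1·0 = 0
  a_8 = -2·0 + -1·-1 + -1·2 = -1
  a_9 = -2·-1 + -1·0 + -1·-1 = 3
  a_10 = -2·3 + -1·-1 + -1·0 = -5

-2,-1,-1 ; -5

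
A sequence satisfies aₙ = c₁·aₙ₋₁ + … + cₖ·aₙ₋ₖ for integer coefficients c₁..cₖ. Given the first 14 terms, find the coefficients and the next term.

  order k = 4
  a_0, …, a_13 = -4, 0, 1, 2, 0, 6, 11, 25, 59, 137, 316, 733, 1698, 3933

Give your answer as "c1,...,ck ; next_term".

  a_4 = 1·2 + 2·1 + 2·0 + 1·-4 = 0
  a_5 = 1·0 + 2·2 + 2·1 + 1·0 = 6
  a_6 = 1·6 + 2·0 + 2·2 + 1·1 = 11
  a_7 = 1·11 + 2·6 + 2·0 + 1·2 = 25
  a_8 = 1·25 + 2·11 + 2·6 + 1·0 = 59
  a_9 = 1·59 + 2·25 + 2·11 + 1·6 = 137
  a_10 = 1·137 + 2·59 + 2·25 + 1·11 = 316
  a_11 = 1·316 + 2·137 + 2·59 + 1·25 = 733
  a_12 = 1·733 + 2·316 + 2·137 + 1·59 = 1698
  a_13 = 1·1698 + 2·733 + 2·316 + 1·137 = 3933
  a_14 = 1·3933 + 2·1698 + 2·733 + 1·316 = 9111

1,2,2,1 ; 9111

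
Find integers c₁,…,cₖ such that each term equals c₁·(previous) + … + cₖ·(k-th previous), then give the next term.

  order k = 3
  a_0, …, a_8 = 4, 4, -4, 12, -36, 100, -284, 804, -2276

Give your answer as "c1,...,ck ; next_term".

-2,2,-1 ; 6444

  a_3 = -2·-4 + 2·4 + -1·4 = 12
  a_4 = -2·12 + 2·-4 + -1·4 = -36
  a_5 = -2·-36 + 2·12 + -1·-4 = 100
  a_6 = -2·100 + 2·-36 + -1·12 = -284
  a_7 = -2·-284 + 2·100 + -1·-36 = 804
  a_8 = -2·804 + 2·-284 + -1·100 = -2276
  a_9 = -2·-2276 + 2·804 + -1·-284 = 6444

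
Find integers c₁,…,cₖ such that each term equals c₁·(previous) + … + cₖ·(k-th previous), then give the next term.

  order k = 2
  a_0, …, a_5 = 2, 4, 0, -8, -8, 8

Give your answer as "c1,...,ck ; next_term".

  a_2 = 1·4 + -2·2 = 0
  a_3 = 1·0 + -2·4 = -8
  a_4 = 1·-8 + -2·0 = -8
  a_5 = 1·-8 + -2·-8 = 8
  a_6 = 1·8 + -2·-8 = 24

1,-2 ; 24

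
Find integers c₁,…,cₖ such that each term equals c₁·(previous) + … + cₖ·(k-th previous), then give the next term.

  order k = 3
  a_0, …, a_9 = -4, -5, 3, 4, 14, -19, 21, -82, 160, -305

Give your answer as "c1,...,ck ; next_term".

-1,1,-3 ; 711

  a_3 = -1·3 + 1·-5 + -3·-4 = 4
  a_4 = -1·4 + 1·3 + -3·-5 = 14
  a_5 = -1·14 + 1·4 + -3·3 = -19
  a_6 = -1·-19 + 1·14 + -3·4 = 21
  a_7 = -1·21 + 1·-19 + -3·14 = -82
  a_8 = -1·-82 + 1·21 + -3·-19 = 160
  a_9 = -1·160 + 1·-82 + -3·21 = -305
  a_10 = -1·-305 + 1·160 + -3·-82 = 711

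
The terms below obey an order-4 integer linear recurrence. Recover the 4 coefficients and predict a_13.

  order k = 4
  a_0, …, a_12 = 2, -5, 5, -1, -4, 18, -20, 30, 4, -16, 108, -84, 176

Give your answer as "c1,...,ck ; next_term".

0,2,2,-2 ; 80

  a_4 = 0·-1 + 2·5 + 2·-5 + -2·2 = -4
  a_5 = 0·-4 + 2·-1 + 2·5 + -2·-5 = 18
  a_6 = 0·18 + 2·-4 + 2·-1 + -2·5 = -20
  a_7 = 0·-20 + 2·18 + 2·-4 + -2·-1 = 30
  a_8 = 0·30 + 2·-20 + 2·18 + -2·-4 = 4
  a_9 = 0·4 + 2·30 + 2·-20 + -2·18 = -16
  a_10 = 0·-16 + 2·4 + 2·30 + -2·-20 = 108
  a_11 = 0·108 + 2·-16 + 2·4 + -2·30 = -84
  a_12 = 0·-84 + 2·108 + 2·-16 + -2·4 = 176
  a_13 = 0·176 + 2·-84 + 2·108 + -2·-16 = 80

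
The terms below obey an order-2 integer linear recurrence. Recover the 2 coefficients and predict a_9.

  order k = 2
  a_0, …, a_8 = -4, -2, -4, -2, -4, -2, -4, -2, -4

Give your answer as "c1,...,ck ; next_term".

  a_2 = 0·-2 + 1·-4 = -4
  a_3 = 0·-4 + 1·-2 = -2
  a_4 = 0·-2 + 1·-4 = -4
  a_5 = 0·-4 + 1·-2 = -2
  a_6 = 0·-2 + 1·-4 = -4
  a_7 = 0·-4 + 1·-2 = -2
  a_8 = 0·-2 + 1·-4 = -4
  a_9 = 0·-4 + 1·-2 = -2

0,1 ; -2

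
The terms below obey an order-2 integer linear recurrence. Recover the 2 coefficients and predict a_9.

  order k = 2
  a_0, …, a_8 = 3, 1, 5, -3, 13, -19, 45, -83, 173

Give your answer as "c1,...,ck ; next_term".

-1,2 ; -339

  a_2 = -1·1 + 2·3 = 5
  a_3 = -1·5 + 2·1 = -3
  a_4 = -1·-3 + 2·5 = 13
  a_5 = -1·13 + 2·-3 = -19
  a_6 = -1·-19 + 2·13 = 45
  a_7 = -1·45 + 2·-19 = -83
  a_8 = -1·-83 + 2·45 = 173
  a_9 = -1·173 + 2·-83 = -339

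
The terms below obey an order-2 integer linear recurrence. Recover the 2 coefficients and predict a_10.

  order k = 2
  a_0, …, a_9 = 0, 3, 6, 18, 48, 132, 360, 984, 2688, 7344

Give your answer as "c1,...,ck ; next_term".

  a_2 = 2·3 + 2·0 = 6
  a_3 = 2·6 + 2·3 = 18
  a_4 = 2·18 + 2·6 = 48
  a_5 = 2·48 + 2·18 = 132
  a_6 = 2·132 + 2·48 = 360
  a_7 = 2·360 + 2·132 = 984
  a_8 = 2·984 + 2·360 = 2688
  a_9 = 2·2688 + 2·984 = 7344
  a_10 = 2·7344 + 2·2688 = 20064

2,2 ; 20064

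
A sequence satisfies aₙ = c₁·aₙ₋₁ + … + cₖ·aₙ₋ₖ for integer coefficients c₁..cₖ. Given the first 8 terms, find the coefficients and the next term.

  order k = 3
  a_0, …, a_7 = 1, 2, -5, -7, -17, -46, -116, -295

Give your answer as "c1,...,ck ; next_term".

  a_3 = 2·-5 + 1·2 + 1·1 = -7
  a_4 = 2·-7 + 1·-5 + 1·2 = -17
  a_5 = 2·-17 + 1·-7 + 1·-5 = -46
  a_6 = 2·-46 + 1·-17 + 1·-7 = -116
  a_7 = 2·-116 + 1·-46 + 1·-17 = -295
  a_8 = 2·-295 + 1·-116 + 1·-46 = -752

2,1,1 ; -752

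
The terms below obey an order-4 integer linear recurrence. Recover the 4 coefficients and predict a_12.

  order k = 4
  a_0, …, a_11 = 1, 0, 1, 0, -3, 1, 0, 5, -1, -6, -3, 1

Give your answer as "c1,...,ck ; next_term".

-1,-1,-2,-2 ; 16

  a_4 = -1·0 + -1·1 + -2·0 + -2·1 = -3
  a_5 = -1·-3 + -1·0 + -2·1 + -2·0 = 1
  a_6 = -1·1 + -1·-3 + -2·0 + -2·1 = 0
  a_7 = -1·0 + -1·1 + -2·-3 + -2·0 = 5
  a_8 = -1·5 + -1·0 + -2·1 + -2·-3 = -1
  a_9 = -1·-1 + -1·5 + -2·0 + -2·1 = -6
  a_10 = -1·-6 + -1·-1 + -2·5 + -2·0 = -3
  a_11 = -1·-3 + -1·-6 + -2·-1 + -2·5 = 1
  a_12 = -1·1 + -1·-3 + -2·-6 + -2·-1 = 16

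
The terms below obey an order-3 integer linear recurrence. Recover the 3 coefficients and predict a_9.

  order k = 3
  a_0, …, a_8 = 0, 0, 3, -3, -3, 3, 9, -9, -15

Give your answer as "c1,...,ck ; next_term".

  a_3 = -1·3 + -2·0 + -2·0 = -3
  a_4 = -1·-3 + -2·3 + -2·0 = -3
  a_5 = -1·-3 + -2·-3 + -2·3 = 3
  a_6 = -1·3 + -2·-3 + -2·-3 = 9
  a_7 = -1·9 + -2·3 + -2·-3 = -9
  a_8 = -1·-9 + -2·9 + -2·3 = -15
  a_9 = -1·-15 + -2·-9 + -2·9 = 15

-1,-2,-2 ; 15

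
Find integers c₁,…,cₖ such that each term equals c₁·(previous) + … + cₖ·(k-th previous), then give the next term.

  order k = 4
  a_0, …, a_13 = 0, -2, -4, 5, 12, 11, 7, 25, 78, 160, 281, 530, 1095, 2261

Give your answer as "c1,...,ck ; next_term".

  a_4 = 2·5 + -1·-4 + 1·-2 + 2·0 = 12
  a_5 = 2·12 + -1·5 + 1·-4 + 2·-2 = 11
  a_6 = 2·11 + -1·12 + 1·5 + 2·-4 = 7
  a_7 = 2·7 + -1·11 + 1·12 + 2·5 = 25
  a_8 = 2·25 + -1·7 + 1·11 + 2·12 = 78
  a_9 = 2·78 + -1·25 + 1·7 + 2·11 = 160
  a_10 = 2·160 + -1·78 + 1·25 + 2·7 = 281
  a_11 = 2·281 + -1·160 + 1·78 + 2·25 = 530
  a_12 = 2·530 + -1·281 + 1·160 + 2·78 = 1095
  a_13 = 2·1095 + -1·530 + 1·281 + 2·160 = 2261
  a_14 = 2·2261 + -1·1095 + 1·530 + 2·281 = 4519

2,-1,1,2 ; 4519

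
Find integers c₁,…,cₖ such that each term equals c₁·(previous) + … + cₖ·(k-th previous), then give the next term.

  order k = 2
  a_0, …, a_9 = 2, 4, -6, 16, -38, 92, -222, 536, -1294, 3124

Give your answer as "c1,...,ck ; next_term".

-2,1 ; -7542

  a_2 = -2·4 + 1·2 = -6
  a_3 = -2·-6 + 1·4 = 16
  a_4 = -2·16 + 1·-6 = -38
  a_5 = -2·-38 + 1·16 = 92
  a_6 = -2·92 + 1·-38 = -222
  a_7 = -2·-222 + 1·92 = 536
  a_8 = -2·536 + 1·-222 = -1294
  a_9 = -2·-1294 + 1·536 = 3124
  a_10 = -2·3124 + 1·-1294 = -7542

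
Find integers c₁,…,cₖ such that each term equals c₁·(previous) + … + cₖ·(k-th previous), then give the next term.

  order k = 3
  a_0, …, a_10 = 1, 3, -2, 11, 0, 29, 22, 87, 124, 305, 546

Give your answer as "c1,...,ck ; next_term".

0,3,2 ; 1163

  a_3 = 0·-2 + 3·3 + 2·1 = 11
  a_4 = 0·11 + 3·-2 + 2·3 = 0
  a_5 = 0·0 + 3·11 + 2·-2 = 29
  a_6 = 0·29 + 3·0 + 2·11 = 22
  a_7 = 0·22 + 3·29 + 2·0 = 87
  a_8 = 0·87 + 3·22 + 2·29 = 124
  a_9 = 0·124 + 3·87 + 2·22 = 305
  a_10 = 0·305 + 3·124 + 2·87 = 546
  a_11 = 0·546 + 3·305 + 2·124 = 1163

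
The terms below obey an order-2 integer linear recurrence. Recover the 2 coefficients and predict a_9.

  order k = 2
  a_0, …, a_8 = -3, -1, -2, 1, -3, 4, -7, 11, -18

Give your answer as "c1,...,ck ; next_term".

-1,1 ; 29

  a_2 = -1·-1 + 1·-3 = -2
  a_3 = -1·-2 + 1·-1 = 1
  a_4 = -1·1 + 1·-2 = -3
  a_5 = -1·-3 + 1·1 = 4
  a_6 = -1·4 + 1·-3 = -7
  a_7 = -1·-7 + 1·4 = 11
  a_8 = -1·11 + 1·-7 = -18
  a_9 = -1·-18 + 1·11 = 29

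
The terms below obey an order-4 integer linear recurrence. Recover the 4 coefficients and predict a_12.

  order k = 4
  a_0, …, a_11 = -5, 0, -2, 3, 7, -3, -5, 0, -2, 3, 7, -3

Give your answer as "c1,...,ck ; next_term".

  a_4 = 0·3 + -1·-2 + 0·0 + -1·-5 = 7
  a_5 = 0·7 + -1·3 + 0·-2 + -1·0 = -3
  a_6 = 0·-3 + -1·7 + 0·3 + -1·-2 = -5
  a_7 = 0·-5 + -1·-3 + 0·7 + -1·3 = 0
  a_8 = 0·0 + -1·-5 + 0·-3 + -1·7 = -2
  a_9 = 0·-2 + -1·0 + 0·-5 + -1·-3 = 3
  a_10 = 0·3 + -1·-2 + 0·0 + -1·-5 = 7
  a_11 = 0·7 + -1·3 + 0·-2 + -1·0 = -3
  a_12 = 0·-3 + -1·7 + 0·3 + -1·-2 = -5

0,-1,0,-1 ; -5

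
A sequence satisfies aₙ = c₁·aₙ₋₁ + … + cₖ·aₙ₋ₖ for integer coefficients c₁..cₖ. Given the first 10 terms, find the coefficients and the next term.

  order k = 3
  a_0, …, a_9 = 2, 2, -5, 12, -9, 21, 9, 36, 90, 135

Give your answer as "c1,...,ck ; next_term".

  a_3 = 0·-5 + 3·2 + 3·2 = 12
  a_4 = 0·12 + 3·-5 + 3·2 = -9
  a_5 = 0·-9 + 3·12 + 3·-5 = 21
  a_6 = 0·21 + 3·-9 + 3·12 = 9
  a_7 = 0·9 + 3·21 + 3·-9 = 36
  a_8 = 0·36 + 3·9 + 3·21 = 90
  a_9 = 0·90 + 3·36 + 3·9 = 135
  a_10 = 0·135 + 3·90 + 3·36 = 378

0,3,3 ; 378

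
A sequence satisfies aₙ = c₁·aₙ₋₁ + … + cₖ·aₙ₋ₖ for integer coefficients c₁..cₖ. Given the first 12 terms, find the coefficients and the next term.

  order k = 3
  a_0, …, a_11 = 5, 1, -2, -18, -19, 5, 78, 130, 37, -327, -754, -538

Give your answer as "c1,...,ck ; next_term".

  a_3 = 1·-2 + -1·1 + -3·5 = -18
  a_4 = 1·-18 + -1·-2 + -3·1 = -19
  a_5 = 1·-19 + -1·-18 + -3·-2 = 5
  a_6 = 1·5 + -1·-19 + -3·-18 = 78
  a_7 = 1·78 + -1·5 + -3·-19 = 130
  a_8 = 1·130 + -1·78 + -3·5 = 37
  a_9 = 1·37 + -1·130 + -3·78 = -327
  a_10 = 1·-327 + -1·37 + -3·130 = -754
  a_11 = 1·-754 + -1·-327 + -3·37 = -538
  a_12 = 1·-538 + -1·-754 + -3·-327 = 1197

1,-1,-3 ; 1197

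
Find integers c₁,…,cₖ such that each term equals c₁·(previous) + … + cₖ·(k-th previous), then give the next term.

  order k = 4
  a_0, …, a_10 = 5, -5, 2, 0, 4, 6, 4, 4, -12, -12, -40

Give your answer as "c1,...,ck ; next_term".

0,2,-2,-2 ; -8

  a_4 = 0·0 + 2·2 + -2·-5 + -2·5 = 4
  a_5 = 0·4 + 2·0 + -2·2 + -2·-5 = 6
  a_6 = 0·6 + 2·4 + -2·0 + -2·2 = 4
  a_7 = 0·4 + 2·6 + -2·4 + -2·0 = 4
  a_8 = 0·4 + 2·4 + -2·6 + -2·4 = -12
  a_9 = 0·-12 + 2·4 + -2·4 + -2·6 = -12
  a_10 = 0·-12 + 2·-12 + -2·4 + -2·4 = -40
  a_11 = 0·-40 + 2·-12 + -2·-12 + -2·4 = -8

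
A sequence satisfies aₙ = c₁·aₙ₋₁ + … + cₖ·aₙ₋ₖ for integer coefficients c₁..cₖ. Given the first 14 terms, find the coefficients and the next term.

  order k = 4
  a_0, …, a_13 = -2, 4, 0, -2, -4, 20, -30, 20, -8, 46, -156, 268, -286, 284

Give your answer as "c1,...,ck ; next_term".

  a_4 = -2·-2 + -2·0 + -1·4 + 2·-2 = -4
  a_5 = -2·-4 + -2·-2 + -1·0 + 2·4 = 20
  a_6 = -2·20 + -2·-4 + -1·-2 + 2·0 = -30
  a_7 = -2·-30 + -2·20 + -1·-4 + 2·-2 = 20
  a_8 = -2·20 + -2·-30 + -1·20 + 2·-4 = -8
  a_9 = -2·-8 + -2·20 + -1·-30 + 2·20 = 46
  a_10 = -2·46 + -2·-8 + -1·20 + 2·-30 = -156
  a_11 = -2·-156 + -2·46 + -1·-8 + 2·20 = 268
  a_12 = -2·268 + -2·-156 + -1·46 + 2·-8 = -286
  a_13 = -2·-286 + -2·268 + -1·-156 + 2·46 = 284
  a_14 = -2·284 + -2·-286 + -1·268 + 2·-156 = -576

-2,-2,-1,2 ; -576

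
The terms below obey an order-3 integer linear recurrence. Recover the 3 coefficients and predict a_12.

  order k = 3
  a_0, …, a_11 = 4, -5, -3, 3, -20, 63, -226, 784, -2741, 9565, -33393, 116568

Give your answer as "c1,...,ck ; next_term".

  a_3 = -3·-3 + 2·-5 + 1·4 = 3
  a_4 = -3·3 + 2·-3 + 1·-5 = -20
  a_5 = -3·-20 + 2·3 + 1·-3 = 63
  a_6 = -3·63 + 2·-20 + 1·3 = -226
  a_7 = -3·-226 + 2·63 + 1·-20 = 784
  a_8 = -3·784 + 2·-226 + 1·63 = -2741
  a_9 = -3·-2741 + 2·784 + 1·-226 = 9565
  a_10 = -3·9565 + 2·-2741 + 1·784 = -33393
  a_11 = -3·-33393 + 2·9565 + 1·-2741 = 116568
  a_12 = -3·116568 + 2·-33393 + 1·9565 = -406925

-3,2,1 ; -406925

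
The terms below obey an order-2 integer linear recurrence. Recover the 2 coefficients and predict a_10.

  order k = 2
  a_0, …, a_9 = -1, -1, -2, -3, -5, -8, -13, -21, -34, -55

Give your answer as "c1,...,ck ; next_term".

  a_2 = 1·-1 + 1·-1 = -2
  a_3 = 1·-2 + 1·-1 = -3
  a_4 = 1·-3 + 1·-2 = -5
  a_5 = 1·-5 + 1·-3 = -8
  a_6 = 1·-8 + 1·-5 = -13
  a_7 = 1·-13 + 1·-8 = -21
  a_8 = 1·-21 + 1·-13 = -34
  a_9 = 1·-34 + 1·-21 = -55
  a_10 = 1·-55 + 1·-34 = -89

1,1 ; -89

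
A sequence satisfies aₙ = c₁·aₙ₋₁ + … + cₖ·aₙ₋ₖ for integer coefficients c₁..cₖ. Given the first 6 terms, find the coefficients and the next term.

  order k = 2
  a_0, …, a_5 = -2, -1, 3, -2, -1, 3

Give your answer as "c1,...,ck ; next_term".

  a_2 = -1·-1 + -1·-2 = 3
  a_3 = -1·3 + -1·-1 = -2
  a_4 = -1·-2 + -1·3 = -1
  a_5 = -1·-1 + -1·-2 = 3
  a_6 = -1·3 + -1·-1 = -2

-1,-1 ; -2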